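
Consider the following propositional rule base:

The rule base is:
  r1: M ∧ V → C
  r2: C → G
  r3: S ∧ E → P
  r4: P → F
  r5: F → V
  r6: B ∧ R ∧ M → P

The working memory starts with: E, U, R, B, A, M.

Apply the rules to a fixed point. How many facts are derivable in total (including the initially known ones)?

Round 1 fires r6, giving P.
Round 2 fires r4, giving F.
Round 3 fires r5, giving V.
Round 4 fires r1, giving C.
Round 5 fires r2, giving G.
Closure: {A, B, C, E, F, G, M, P, R, U, V} — 11 facts.

11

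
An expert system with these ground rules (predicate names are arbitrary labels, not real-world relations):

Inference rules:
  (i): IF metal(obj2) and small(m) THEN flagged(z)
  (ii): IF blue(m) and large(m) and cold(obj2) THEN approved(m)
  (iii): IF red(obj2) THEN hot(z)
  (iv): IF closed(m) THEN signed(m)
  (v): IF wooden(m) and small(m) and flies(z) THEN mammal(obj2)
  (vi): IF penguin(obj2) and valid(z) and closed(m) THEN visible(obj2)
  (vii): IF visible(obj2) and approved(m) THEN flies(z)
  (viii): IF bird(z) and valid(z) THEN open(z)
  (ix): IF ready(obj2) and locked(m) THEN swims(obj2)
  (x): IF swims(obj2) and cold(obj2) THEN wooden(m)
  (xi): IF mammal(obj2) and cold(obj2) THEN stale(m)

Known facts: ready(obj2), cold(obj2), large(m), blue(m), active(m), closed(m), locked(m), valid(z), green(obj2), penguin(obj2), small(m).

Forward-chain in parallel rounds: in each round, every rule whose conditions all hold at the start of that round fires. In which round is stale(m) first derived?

Round 1 fires (ii), (iv), (vi), (ix), giving approved(m), signed(m), visible(obj2), swims(obj2).
Round 2 fires (vii), (x), giving flies(z), wooden(m).
Round 3 fires (v), giving mammal(obj2).
Round 4 fires (xi), giving stale(m).
stale(m) first appears in round 4.

4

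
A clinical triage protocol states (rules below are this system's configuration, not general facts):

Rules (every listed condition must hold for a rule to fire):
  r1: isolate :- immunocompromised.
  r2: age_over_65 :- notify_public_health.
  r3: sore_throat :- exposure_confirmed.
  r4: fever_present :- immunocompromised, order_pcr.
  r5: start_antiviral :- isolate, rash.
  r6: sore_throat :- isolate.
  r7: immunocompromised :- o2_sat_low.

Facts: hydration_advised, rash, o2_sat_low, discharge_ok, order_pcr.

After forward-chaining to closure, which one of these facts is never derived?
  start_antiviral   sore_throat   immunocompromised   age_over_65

[1] r7 [immunocompromised :- o2_sat_low.]. ⇒ new: immunocompromised.
[2] r1 [isolate :- immunocompromised.]; r4 [fever_present :- immunocompromised, order_pcr.]. ⇒ new: isolate, fever_present.
[3] r5 [start_antiviral :- isolate, rash.]; r6 [sore_throat :- isolate.]. ⇒ new: start_antiviral, sore_throat.
Derived: start_antiviral (round 3), sore_throat (round 3), immunocompromised (round 1). age_over_65 never appears in any round.

age_over_65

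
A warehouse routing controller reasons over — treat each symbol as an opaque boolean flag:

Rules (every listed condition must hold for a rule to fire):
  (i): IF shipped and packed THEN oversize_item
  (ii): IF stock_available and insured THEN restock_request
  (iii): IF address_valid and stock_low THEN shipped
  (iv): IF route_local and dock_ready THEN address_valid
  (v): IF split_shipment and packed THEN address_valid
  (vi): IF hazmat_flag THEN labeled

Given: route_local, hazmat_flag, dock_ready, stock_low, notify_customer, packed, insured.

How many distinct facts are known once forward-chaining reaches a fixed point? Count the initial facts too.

Round 1 — (iv), (vi), derive address_valid, labeled.
Round 2 — (iii), derive shipped.
Round 3 — (i), derive oversize_item.
Closure: {address_valid, dock_ready, hazmat_flag, insured, labeled, notify_customer, oversize_item, packed, route_local, shipped, stock_low} — 11 facts.

11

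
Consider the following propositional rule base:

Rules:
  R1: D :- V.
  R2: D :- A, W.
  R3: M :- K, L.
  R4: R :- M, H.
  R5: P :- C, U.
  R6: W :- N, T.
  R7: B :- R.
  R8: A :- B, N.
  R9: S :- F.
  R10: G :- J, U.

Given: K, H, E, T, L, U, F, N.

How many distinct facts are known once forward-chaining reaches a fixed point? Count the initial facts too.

15

Round 1 fires R3, R6, R9, giving M, W, S.
Round 2 fires R4, giving R.
Round 3 fires R7, giving B.
Round 4 fires R8, giving A.
Round 5 fires R2, giving D.
Closure: {A, B, D, E, F, H, K, L, M, N, R, S, T, U, W} — 15 facts.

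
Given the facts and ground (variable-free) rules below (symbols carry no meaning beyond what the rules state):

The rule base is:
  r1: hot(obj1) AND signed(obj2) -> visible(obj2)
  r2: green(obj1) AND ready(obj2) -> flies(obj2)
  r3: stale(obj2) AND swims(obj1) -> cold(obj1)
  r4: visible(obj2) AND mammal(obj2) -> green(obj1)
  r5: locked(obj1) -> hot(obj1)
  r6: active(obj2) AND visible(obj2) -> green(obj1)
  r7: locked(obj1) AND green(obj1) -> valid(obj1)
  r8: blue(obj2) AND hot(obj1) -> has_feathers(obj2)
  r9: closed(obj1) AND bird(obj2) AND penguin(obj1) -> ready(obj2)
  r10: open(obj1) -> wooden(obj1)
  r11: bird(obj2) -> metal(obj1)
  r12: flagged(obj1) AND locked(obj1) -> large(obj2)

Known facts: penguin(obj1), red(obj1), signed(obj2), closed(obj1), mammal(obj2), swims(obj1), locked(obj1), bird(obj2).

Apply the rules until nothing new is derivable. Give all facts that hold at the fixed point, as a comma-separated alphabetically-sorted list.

[1] r5 [locked(obj1) -> hot(obj1)]; r9 [closed(obj1) AND bird(obj2) AND penguin(obj1) -> ready(obj2)]; r11 [bird(obj2) -> metal(obj1)]. ⇒ new: hot(obj1), ready(obj2), metal(obj1).
[2] r1 [hot(obj1) AND signed(obj2) -> visible(obj2)]. ⇒ new: visible(obj2).
[3] r4 [visible(obj2) AND mammal(obj2) -> green(obj1)]. ⇒ new: green(obj1).
[4] r2 [green(obj1) AND ready(obj2) -> flies(obj2)]; r7 [locked(obj1) AND green(obj1) -> valid(obj1)]. ⇒ new: flies(obj2), valid(obj1).

bird(obj2), closed(obj1), flies(obj2), green(obj1), hot(obj1), locked(obj1), mammal(obj2), metal(obj1), penguin(obj1), ready(obj2), red(obj1), signed(obj2), swims(obj1), valid(obj1), visible(obj2)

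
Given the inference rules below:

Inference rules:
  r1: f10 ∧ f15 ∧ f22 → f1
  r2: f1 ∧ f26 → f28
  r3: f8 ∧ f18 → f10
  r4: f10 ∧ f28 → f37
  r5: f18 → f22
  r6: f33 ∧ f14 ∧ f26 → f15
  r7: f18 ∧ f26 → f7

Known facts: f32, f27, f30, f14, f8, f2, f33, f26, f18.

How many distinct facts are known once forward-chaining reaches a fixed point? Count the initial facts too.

Round 1: r3 [f8 ∧ f18 → f10]; r5 [f18 → f22]; r6 [f33 ∧ f14 ∧ f26 → f15]; r7 [f18 ∧ f26 → f7]. New: f10, f22, f15, f7.
Round 2: r1 [f10 ∧ f15 ∧ f22 → f1]. New: f1.
Round 3: r2 [f1 ∧ f26 → f28]. New: f28.
Round 4: r4 [f10 ∧ f28 → f37]. New: f37.
Closure: {f1, f10, f14, f15, f18, f2, f22, f26, f27, f28, f30, f32, f33, f37, f7, f8} — 16 facts.

16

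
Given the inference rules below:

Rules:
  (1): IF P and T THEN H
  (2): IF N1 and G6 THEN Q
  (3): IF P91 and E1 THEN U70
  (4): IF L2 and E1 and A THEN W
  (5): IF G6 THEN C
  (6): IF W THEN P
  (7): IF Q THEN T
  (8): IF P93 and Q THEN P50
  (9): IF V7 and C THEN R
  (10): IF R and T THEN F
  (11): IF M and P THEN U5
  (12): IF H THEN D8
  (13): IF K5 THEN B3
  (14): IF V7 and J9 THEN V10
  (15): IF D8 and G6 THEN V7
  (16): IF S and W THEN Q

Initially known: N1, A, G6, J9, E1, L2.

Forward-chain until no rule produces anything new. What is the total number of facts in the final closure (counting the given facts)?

Round 1 fires (2), (4), (5), giving Q, W, C.
Round 2 fires (6), (7), giving P, T.
Round 3 fires (1), giving H.
Round 4 fires (12), giving D8.
Round 5 fires (15), giving V7.
Round 6 fires (9), (14), giving R, V10.
Round 7 fires (10), giving F.
Closure: {A, C, D8, E1, F, G6, H, J9, L2, N1, P, Q, R, T, V10, V7, W} — 17 facts.

17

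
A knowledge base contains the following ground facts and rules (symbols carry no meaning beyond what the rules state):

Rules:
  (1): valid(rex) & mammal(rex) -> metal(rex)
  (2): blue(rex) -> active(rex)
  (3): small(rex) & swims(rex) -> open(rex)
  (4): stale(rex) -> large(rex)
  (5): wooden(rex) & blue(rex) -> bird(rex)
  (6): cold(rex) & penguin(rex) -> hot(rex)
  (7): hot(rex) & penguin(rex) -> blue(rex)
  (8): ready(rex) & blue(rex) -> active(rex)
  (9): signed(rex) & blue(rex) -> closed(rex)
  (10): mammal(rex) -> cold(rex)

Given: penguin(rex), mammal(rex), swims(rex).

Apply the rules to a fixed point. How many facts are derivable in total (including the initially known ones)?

7

Round 1: (10) [mammal(rex) -> cold(rex)]. New: cold(rex).
Round 2: (6) [cold(rex) & penguin(rex) -> hot(rex)]. New: hot(rex).
Round 3: (7) [hot(rex) & penguin(rex) -> blue(rex)]. New: blue(rex).
Round 4: (2) [blue(rex) -> active(rex)]. New: active(rex).
Closure: {active(rex), blue(rex), cold(rex), hot(rex), mammal(rex), penguin(rex), swims(rex)} — 7 facts.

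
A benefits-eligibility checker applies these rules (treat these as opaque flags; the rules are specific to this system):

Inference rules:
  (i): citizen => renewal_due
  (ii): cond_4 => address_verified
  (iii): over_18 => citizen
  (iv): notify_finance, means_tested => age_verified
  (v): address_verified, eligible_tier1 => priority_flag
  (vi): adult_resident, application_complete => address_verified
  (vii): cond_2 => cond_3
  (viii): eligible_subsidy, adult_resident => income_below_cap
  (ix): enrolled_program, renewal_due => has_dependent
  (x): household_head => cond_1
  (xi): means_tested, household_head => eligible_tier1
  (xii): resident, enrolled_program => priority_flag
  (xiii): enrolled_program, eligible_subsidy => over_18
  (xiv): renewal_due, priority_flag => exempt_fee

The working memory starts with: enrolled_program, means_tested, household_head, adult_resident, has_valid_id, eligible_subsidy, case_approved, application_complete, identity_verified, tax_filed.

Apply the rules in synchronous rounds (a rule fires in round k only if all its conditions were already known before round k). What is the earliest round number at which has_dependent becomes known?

Round 1: (vi) [adult_resident, application_complete => address_verified]; (viii) [eligible_subsidy, adult_resident => income_below_cap]; (x) [household_head => cond_1]; (xi) [means_tested, household_head => eligible_tier1]; (xiii) [enrolled_program, eligible_subsidy => over_18]. Adds address_verified, income_below_cap, cond_1, eligible_tier1, over_18.
Round 2: (iii) [over_18 => citizen]; (v) [address_verified, eligible_tier1 => priority_flag]. Adds citizen, priority_flag.
Round 3: (i) [citizen => renewal_due]. Adds renewal_due.
Round 4: (ix) [enrolled_program, renewal_due => has_dependent]; (xiv) [renewal_due, priority_flag => exempt_fee]. Adds has_dependent, exempt_fee.
has_dependent first appears in round 4.

4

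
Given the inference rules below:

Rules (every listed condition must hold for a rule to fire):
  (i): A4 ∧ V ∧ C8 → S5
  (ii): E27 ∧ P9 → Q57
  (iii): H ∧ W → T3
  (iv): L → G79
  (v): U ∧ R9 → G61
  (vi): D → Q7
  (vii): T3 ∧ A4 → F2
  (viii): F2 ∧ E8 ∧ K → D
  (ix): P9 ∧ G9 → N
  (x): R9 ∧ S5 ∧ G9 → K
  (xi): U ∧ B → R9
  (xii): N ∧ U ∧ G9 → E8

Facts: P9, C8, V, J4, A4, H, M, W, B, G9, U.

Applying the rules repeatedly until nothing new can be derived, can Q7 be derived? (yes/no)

yes

Round 1: (i) [A4 ∧ V ∧ C8 → S5]; (iii) [H ∧ W → T3]; (ix) [P9 ∧ G9 → N]; (xi) [U ∧ B → R9]. Adds S5, T3, N, R9.
Round 2: (v) [U ∧ R9 → G61]; (vii) [T3 ∧ A4 → F2]; (x) [R9 ∧ S5 ∧ G9 → K]; (xii) [N ∧ U ∧ G9 → E8]. Adds G61, F2, K, E8.
Round 3: (viii) [F2 ∧ E8 ∧ K → D]. Adds D.
Round 4: (vi) [D → Q7]. Adds Q7.
Q7 appears in round 4, so it is derivable.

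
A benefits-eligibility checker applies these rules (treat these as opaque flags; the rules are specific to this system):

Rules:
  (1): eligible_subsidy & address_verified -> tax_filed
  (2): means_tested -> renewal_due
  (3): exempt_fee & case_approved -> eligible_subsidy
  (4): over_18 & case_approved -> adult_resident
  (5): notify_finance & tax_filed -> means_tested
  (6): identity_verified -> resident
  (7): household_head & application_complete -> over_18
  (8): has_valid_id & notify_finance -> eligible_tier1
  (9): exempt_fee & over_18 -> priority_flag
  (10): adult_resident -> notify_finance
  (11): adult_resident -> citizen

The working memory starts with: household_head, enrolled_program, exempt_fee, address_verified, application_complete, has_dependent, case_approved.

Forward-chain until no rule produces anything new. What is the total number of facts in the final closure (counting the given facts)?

16

Round 1 — (3), (7), derive eligible_subsidy, over_18.
Round 2 — (1), (4), (9), derive tax_filed, adult_resident, priority_flag.
Round 3 — (10), (11), derive notify_finance, citizen.
Round 4 — (5), derive means_tested.
Round 5 — (2), derive renewal_due.
Closure: {address_verified, adult_resident, application_complete, case_approved, citizen, eligible_subsidy, enrolled_program, exempt_fee, has_dependent, household_head, means_tested, notify_finance, over_18, priority_flag, renewal_due, tax_filed} — 16 facts.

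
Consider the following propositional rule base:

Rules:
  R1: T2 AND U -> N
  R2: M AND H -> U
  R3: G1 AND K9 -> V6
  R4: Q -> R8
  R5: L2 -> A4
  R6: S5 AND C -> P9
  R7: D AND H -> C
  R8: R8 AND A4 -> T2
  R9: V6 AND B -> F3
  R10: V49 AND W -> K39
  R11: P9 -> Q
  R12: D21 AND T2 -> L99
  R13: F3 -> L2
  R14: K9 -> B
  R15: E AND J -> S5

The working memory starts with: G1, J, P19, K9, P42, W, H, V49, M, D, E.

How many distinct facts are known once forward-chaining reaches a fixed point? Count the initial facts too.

25

[1] R2 [M AND H -> U]; R3 [G1 AND K9 -> V6]; R7 [D AND H -> C]; R10 [V49 AND W -> K39]; R14 [K9 -> B]; R15 [E AND J -> S5]. ⇒ new: U, V6, C, K39, B, S5.
[2] R6 [S5 AND C -> P9]; R9 [V6 AND B -> F3]. ⇒ new: P9, F3.
[3] R11 [P9 -> Q]; R13 [F3 -> L2]. ⇒ new: Q, L2.
[4] R4 [Q -> R8]; R5 [L2 -> A4]. ⇒ new: R8, A4.
[5] R8 [R8 AND A4 -> T2]. ⇒ new: T2.
[6] R1 [T2 AND U -> N]. ⇒ new: N.
Closure: {A4, B, C, D, E, F3, G1, H, J, K39, K9, L2, M, N, P19, P42, P9, Q, R8, S5, T2, U, V49, V6, W} — 25 facts.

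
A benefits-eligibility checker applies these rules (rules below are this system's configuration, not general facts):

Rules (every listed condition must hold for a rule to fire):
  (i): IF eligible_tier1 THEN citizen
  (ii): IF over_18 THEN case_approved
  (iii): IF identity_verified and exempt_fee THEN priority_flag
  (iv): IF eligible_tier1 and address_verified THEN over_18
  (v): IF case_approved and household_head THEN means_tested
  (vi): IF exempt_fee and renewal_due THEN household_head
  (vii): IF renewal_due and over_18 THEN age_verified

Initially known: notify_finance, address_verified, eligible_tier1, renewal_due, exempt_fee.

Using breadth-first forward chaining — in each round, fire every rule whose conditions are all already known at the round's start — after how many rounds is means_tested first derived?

3

Round 1 — (i), (iv), (vi), derive citizen, over_18, household_head.
Round 2 — (ii), (vii), derive case_approved, age_verified.
Round 3 — (v), derive means_tested.
means_tested first appears in round 3.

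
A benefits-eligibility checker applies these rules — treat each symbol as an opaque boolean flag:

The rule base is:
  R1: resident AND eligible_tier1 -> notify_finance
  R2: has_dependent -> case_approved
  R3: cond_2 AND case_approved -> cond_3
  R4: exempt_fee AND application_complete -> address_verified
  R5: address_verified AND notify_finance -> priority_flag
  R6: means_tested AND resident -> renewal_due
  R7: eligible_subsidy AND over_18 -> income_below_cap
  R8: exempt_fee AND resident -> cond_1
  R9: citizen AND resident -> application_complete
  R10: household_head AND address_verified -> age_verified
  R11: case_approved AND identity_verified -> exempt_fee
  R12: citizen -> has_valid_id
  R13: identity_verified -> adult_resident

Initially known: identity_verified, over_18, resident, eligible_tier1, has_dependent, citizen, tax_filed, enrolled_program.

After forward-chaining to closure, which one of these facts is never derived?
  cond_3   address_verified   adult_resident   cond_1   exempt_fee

cond_3

Round 1 — R1, R2, R9, R12, R13, derive notify_finance, case_approved, application_complete, has_valid_id, adult_resident.
Round 2 — R11, derive exempt_fee.
Round 3 — R4, R8, derive address_verified, cond_1.
Round 4 — R5, derive priority_flag.
Derived: adult_resident (round 1), cond_1 (round 3), address_verified (round 3), exempt_fee (round 2). cond_3 never appears in any round.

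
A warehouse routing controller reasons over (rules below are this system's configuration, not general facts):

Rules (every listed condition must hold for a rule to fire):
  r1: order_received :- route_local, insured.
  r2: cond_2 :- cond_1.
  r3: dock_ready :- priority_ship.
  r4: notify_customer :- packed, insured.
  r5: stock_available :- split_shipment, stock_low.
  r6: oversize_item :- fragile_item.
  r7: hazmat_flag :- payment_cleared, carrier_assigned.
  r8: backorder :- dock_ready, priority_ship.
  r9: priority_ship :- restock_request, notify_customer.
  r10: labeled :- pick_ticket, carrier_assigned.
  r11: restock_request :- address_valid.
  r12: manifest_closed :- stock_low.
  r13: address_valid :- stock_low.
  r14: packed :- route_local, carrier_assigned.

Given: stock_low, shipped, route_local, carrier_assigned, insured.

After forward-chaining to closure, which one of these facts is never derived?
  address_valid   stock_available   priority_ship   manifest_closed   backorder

Round 1: r1 [order_received :- route_local, insured.]; r12 [manifest_closed :- stock_low.]; r13 [address_valid :- stock_low.]; r14 [packed :- route_local, carrier_assigned.]. New: order_received, manifest_closed, address_valid, packed.
Round 2: r4 [notify_customer :- packed, insured.]; r11 [restock_request :- address_valid.]. New: notify_customer, restock_request.
Round 3: r9 [priority_ship :- restock_request, notify_customer.]. New: priority_ship.
Round 4: r3 [dock_ready :- priority_ship.]. New: dock_ready.
Round 5: r8 [backorder :- dock_ready, priority_ship.]. New: backorder.
Derived: priority_ship (round 3), address_valid (round 1), manifest_closed (round 1), backorder (round 5). stock_available never appears in any round.

stock_available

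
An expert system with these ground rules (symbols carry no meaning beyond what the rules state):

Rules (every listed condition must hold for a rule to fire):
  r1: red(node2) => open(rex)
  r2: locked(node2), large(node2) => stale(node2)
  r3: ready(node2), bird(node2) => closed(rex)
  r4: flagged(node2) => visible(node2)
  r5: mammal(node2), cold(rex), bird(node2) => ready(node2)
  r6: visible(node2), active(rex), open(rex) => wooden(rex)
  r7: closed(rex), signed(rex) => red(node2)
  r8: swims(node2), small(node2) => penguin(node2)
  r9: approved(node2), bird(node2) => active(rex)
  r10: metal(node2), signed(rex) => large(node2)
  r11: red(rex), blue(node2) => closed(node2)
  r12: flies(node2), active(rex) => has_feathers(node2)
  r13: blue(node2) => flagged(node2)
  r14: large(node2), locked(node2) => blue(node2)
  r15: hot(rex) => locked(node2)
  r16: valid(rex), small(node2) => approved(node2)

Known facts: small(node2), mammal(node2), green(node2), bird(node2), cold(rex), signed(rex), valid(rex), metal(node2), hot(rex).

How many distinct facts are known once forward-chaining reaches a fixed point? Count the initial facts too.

22

Round 1: r5 [mammal(node2), cold(rex), bird(node2) => ready(node2)]; r10 [metal(node2), signed(rex) => large(node2)]; r15 [hot(rex) => locked(node2)]; r16 [valid(rex), small(node2) => approved(node2)]. Adds ready(node2), large(node2), locked(node2), approved(node2).
Round 2: r2 [locked(node2), large(node2) => stale(node2)]; r3 [ready(node2), bird(node2) => closed(rex)]; r9 [approved(node2), bird(node2) => active(rex)]; r14 [large(node2), locked(node2) => blue(node2)]. Adds stale(node2), closed(rex), active(rex), blue(node2).
Round 3: r7 [closed(rex), signed(rex) => red(node2)]; r13 [blue(node2) => flagged(node2)]. Adds red(node2), flagged(node2).
Round 4: r1 [red(node2) => open(rex)]; r4 [flagged(node2) => visible(node2)]. Adds open(rex), visible(node2).
Round 5: r6 [visible(node2), active(rex), open(rex) => wooden(rex)]. Adds wooden(rex).
Closure: {active(rex), approved(node2), bird(node2), blue(node2), closed(rex), cold(rex), flagged(node2), green(node2), hot(rex), large(node2), locked(node2), mammal(node2), metal(node2), open(rex), ready(node2), red(node2), signed(rex), small(node2), stale(node2), valid(rex), visible(node2), wooden(rex)} — 22 facts.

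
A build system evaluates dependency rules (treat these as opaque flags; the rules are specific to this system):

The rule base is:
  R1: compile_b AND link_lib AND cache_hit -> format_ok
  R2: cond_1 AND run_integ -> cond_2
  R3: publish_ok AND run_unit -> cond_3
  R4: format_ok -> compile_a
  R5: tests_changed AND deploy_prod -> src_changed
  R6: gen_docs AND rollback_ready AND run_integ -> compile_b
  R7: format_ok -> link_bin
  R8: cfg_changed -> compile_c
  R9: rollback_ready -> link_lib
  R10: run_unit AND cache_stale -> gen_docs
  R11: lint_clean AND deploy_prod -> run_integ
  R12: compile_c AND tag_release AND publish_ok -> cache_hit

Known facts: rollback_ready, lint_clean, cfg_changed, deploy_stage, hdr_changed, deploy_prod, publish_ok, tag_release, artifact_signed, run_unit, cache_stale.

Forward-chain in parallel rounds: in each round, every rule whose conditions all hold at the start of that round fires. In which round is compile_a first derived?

4

Round 1 fires R3, R8, R9, R10, R11, giving cond_3, compile_c, link_lib, gen_docs, run_integ.
Round 2 fires R6, R12, giving compile_b, cache_hit.
Round 3 fires R1, giving format_ok.
Round 4 fires R4, R7, giving compile_a, link_bin.
compile_a first appears in round 4.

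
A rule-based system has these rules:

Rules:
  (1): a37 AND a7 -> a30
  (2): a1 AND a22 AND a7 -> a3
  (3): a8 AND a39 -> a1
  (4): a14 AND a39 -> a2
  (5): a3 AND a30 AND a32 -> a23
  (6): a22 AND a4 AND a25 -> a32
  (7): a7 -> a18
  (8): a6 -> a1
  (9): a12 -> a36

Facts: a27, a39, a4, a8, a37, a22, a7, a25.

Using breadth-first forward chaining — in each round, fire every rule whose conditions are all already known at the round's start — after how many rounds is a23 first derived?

Round 1 — (1), (3), (6), (7), derive a30, a1, a32, a18.
Round 2 — (2), derive a3.
Round 3 — (5), derive a23.
a23 first appears in round 3.

3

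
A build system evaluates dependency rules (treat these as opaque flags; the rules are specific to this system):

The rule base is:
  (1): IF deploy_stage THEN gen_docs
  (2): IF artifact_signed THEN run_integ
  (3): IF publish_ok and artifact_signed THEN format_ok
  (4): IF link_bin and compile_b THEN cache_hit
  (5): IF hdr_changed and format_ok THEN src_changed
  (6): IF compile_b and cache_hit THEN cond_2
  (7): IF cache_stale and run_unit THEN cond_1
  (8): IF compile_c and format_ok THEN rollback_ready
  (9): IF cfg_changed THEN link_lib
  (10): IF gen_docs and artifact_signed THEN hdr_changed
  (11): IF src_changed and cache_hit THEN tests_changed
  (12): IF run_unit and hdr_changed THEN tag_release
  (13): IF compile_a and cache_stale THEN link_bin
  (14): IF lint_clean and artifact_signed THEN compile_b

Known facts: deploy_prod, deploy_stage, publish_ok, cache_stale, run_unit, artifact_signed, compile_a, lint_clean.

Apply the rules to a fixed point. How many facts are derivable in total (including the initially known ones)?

Round 1: (1) [IF deploy_stage THEN gen_docs]; (2) [IF artifact_signed THEN run_integ]; (3) [IF publish_ok and artifact_signed THEN format_ok]; (7) [IF cache_stale and run_unit THEN cond_1]; (13) [IF compile_a and cache_stale THEN link_bin]; (14) [IF lint_clean and artifact_signed THEN compile_b]. New: gen_docs, run_integ, format_ok, cond_1, link_bin, compile_b.
Round 2: (4) [IF link_bin and compile_b THEN cache_hit]; (10) [IF gen_docs and artifact_signed THEN hdr_changed]. New: cache_hit, hdr_changed.
Round 3: (5) [IF hdr_changed and format_ok THEN src_changed]; (6) [IF compile_b and cache_hit THEN cond_2]; (12) [IF run_unit and hdr_changed THEN tag_release]. New: src_changed, cond_2, tag_release.
Round 4: (11) [IF src_changed and cache_hit THEN tests_changed]. New: tests_changed.
Closure: {artifact_signed, cache_hit, cache_stale, compile_a, compile_b, cond_1, cond_2, deploy_prod, deploy_stage, format_ok, gen_docs, hdr_changed, link_bin, lint_clean, publish_ok, run_integ, run_unit, src_changed, tag_release, tests_changed} — 20 facts.

20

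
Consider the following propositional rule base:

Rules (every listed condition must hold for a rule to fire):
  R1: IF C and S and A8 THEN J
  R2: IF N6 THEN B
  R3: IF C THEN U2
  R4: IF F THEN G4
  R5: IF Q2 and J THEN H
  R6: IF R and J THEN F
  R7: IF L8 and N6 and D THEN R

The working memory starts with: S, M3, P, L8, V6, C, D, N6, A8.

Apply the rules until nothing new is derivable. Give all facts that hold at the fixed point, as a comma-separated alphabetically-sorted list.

Round 1: R1 [IF C and S and A8 THEN J]; R2 [IF N6 THEN B]; R3 [IF C THEN U2]; R7 [IF L8 and N6 and D THEN R]. Adds J, B, U2, R.
Round 2: R6 [IF R and J THEN F]. Adds F.
Round 3: R4 [IF F THEN G4]. Adds G4.

A8, B, C, D, F, G4, J, L8, M3, N6, P, R, S, U2, V6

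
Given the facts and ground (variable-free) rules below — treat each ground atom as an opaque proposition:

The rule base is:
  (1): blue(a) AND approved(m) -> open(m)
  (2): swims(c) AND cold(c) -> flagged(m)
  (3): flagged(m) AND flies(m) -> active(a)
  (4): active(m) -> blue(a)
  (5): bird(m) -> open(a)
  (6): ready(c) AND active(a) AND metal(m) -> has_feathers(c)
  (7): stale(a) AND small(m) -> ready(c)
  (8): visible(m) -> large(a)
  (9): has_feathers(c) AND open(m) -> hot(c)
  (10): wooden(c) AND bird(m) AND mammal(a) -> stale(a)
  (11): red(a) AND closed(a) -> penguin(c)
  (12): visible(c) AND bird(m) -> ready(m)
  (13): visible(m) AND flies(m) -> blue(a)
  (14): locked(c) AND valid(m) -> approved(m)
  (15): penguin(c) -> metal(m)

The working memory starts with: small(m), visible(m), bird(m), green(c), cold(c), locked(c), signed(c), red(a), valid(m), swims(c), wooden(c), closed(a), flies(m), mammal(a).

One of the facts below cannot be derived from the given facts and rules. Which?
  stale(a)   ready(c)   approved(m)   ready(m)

Round 1 — (2), (5), (8), (10), (11), (13), (14), derive flagged(m), open(a), large(a), stale(a), penguin(c), blue(a), approved(m).
Round 2 — (1), (3), (7), (15), derive open(m), active(a), ready(c), metal(m).
Round 3 — (6), derive has_feathers(c).
Round 4 — (9), derive hot(c).
Derived: ready(c) (round 2), approved(m) (round 1), stale(a) (round 1). ready(m) never appears in any round.

ready(m)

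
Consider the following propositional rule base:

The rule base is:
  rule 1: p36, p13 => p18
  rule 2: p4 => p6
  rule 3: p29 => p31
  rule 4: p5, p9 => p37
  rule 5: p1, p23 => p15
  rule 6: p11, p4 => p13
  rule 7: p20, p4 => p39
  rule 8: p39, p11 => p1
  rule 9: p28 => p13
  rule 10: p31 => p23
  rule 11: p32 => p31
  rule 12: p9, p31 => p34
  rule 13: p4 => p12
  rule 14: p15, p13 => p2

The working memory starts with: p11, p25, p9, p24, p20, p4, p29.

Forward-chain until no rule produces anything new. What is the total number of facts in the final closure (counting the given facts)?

Round 1 — rule 2, rule 3, rule 6, rule 7, rule 13, derive p6, p31, p13, p39, p12.
Round 2 — rule 8, rule 10, rule 12, derive p1, p23, p34.
Round 3 — rule 5, derive p15.
Round 4 — rule 14, derive p2.
Closure: {p1, p11, p12, p13, p15, p2, p20, p23, p24, p25, p29, p31, p34, p39, p4, p6, p9} — 17 facts.

17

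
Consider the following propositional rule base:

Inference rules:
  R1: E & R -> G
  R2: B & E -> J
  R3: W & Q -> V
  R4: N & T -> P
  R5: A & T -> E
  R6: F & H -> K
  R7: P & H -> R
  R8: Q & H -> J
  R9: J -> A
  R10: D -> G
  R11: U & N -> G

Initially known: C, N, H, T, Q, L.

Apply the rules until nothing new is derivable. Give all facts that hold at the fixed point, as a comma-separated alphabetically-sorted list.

A, C, E, G, H, J, L, N, P, Q, R, T

Round 1 — R4, R8, derive P, J.
Round 2 — R7, R9, derive R, A.
Round 3 — R5, derive E.
Round 4 — R1, derive G.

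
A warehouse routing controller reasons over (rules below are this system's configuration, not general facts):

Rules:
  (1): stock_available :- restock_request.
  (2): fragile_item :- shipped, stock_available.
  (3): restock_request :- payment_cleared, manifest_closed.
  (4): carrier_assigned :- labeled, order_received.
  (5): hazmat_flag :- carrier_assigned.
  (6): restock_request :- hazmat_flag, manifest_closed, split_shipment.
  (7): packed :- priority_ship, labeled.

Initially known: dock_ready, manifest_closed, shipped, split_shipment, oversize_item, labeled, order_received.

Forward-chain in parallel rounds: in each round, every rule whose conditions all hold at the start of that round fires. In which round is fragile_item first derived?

Round 1: (4) [carrier_assigned :- labeled, order_received.]. New: carrier_assigned.
Round 2: (5) [hazmat_flag :- carrier_assigned.]. New: hazmat_flag.
Round 3: (6) [restock_request :- hazmat_flag, manifest_closed, split_shipment.]. New: restock_request.
Round 4: (1) [stock_available :- restock_request.]. New: stock_available.
Round 5: (2) [fragile_item :- shipped, stock_available.]. New: fragile_item.
fragile_item first appears in round 5.

5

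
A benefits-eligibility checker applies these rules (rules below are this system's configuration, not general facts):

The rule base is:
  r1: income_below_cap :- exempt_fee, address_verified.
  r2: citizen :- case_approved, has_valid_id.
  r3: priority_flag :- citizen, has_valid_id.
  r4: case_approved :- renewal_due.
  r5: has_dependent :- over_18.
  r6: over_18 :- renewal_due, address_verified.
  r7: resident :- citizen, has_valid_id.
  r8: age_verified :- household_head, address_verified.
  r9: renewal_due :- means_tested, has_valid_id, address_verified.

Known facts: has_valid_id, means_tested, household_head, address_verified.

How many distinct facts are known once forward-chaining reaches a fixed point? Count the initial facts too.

12

Round 1: r8 [age_verified :- household_head, address_verified.]; r9 [renewal_due :- means_tested, has_valid_id, address_verified.]. Adds age_verified, renewal_due.
Round 2: r4 [case_approved :- renewal_due.]; r6 [over_18 :- renewal_due, address_verified.]. Adds case_approved, over_18.
Round 3: r2 [citizen :- case_approved, has_valid_id.]; r5 [has_dependent :- over_18.]. Adds citizen, has_dependent.
Round 4: r3 [priority_flag :- citizen, has_valid_id.]; r7 [resident :- citizen, has_valid_id.]. Adds priority_flag, resident.
Closure: {address_verified, age_verified, case_approved, citizen, has_dependent, has_valid_id, household_head, means_tested, over_18, priority_flag, renewal_due, resident} — 12 facts.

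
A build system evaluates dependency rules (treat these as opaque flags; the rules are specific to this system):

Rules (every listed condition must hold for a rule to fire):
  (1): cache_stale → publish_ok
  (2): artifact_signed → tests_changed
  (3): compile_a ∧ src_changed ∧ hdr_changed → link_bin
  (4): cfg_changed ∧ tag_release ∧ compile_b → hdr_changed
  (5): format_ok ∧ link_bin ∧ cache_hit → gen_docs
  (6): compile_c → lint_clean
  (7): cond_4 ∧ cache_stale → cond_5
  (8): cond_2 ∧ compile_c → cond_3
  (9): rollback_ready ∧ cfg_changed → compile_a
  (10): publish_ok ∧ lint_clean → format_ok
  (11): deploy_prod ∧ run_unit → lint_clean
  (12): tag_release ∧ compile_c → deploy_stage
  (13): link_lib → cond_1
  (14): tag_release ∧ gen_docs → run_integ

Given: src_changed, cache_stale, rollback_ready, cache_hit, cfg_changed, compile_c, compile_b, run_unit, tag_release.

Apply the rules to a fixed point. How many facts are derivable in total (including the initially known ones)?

18

Round 1: (1) [cache_stale → publish_ok]; (4) [cfg_changed ∧ tag_release ∧ compile_b → hdr_changed]; (6) [compile_c → lint_clean]; (9) [rollback_ready ∧ cfg_changed → compile_a]; (12) [tag_release ∧ compile_c → deploy_stage]. New: publish_ok, hdr_changed, lint_clean, compile_a, deploy_stage.
Round 2: (3) [compile_a ∧ src_changed ∧ hdr_changed → link_bin]; (10) [publish_ok ∧ lint_clean → format_ok]. New: link_bin, format_ok.
Round 3: (5) [format_ok ∧ link_bin ∧ cache_hit → gen_docs]. New: gen_docs.
Round 4: (14) [tag_release ∧ gen_docs → run_integ]. New: run_integ.
Closure: {cache_hit, cache_stale, cfg_changed, compile_a, compile_b, compile_c, deploy_stage, format_ok, gen_docs, hdr_changed, link_bin, lint_clean, publish_ok, rollback_ready, run_integ, run_unit, src_changed, tag_release} — 18 facts.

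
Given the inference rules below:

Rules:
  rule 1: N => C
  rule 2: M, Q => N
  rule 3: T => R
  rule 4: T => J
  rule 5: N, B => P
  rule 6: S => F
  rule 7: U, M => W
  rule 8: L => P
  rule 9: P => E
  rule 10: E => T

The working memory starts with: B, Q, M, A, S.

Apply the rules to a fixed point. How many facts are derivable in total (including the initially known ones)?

Round 1 — rule 2, rule 6, derive N, F.
Round 2 — rule 1, rule 5, derive C, P.
Round 3 — rule 9, derive E.
Round 4 — rule 10, derive T.
Round 5 — rule 3, rule 4, derive R, J.
Closure: {A, B, C, E, F, J, M, N, P, Q, R, S, T} — 13 facts.

13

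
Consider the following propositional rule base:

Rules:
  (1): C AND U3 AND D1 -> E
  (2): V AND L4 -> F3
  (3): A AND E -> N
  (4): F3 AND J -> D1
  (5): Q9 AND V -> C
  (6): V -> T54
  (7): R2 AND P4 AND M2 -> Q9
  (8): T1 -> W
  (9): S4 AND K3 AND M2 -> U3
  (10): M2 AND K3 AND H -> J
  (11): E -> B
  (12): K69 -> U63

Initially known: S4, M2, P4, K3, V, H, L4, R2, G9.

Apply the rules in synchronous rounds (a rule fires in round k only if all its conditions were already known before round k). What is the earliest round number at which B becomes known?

Round 1: (2) [V AND L4 -> F3]; (6) [V -> T54]; (7) [R2 AND P4 AND M2 -> Q9]; (9) [S4 AND K3 AND M2 -> U3]; (10) [M2 AND K3 AND H -> J]. New: F3, T54, Q9, U3, J.
Round 2: (4) [F3 AND J -> D1]; (5) [Q9 AND V -> C]. New: D1, C.
Round 3: (1) [C AND U3 AND D1 -> E]. New: E.
Round 4: (11) [E -> B]. New: B.
B first appears in round 4.

4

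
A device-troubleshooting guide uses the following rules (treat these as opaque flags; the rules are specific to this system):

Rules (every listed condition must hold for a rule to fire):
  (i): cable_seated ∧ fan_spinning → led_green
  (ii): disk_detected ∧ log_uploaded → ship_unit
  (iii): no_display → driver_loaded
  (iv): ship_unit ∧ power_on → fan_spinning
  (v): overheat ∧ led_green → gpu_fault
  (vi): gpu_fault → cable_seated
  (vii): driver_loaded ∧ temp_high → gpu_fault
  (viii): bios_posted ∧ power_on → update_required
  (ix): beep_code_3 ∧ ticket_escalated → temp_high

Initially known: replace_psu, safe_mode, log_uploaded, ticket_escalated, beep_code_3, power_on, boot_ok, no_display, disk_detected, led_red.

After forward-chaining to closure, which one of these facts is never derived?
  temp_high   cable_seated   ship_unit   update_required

update_required

Round 1 — (ii), (iii), (ix), derive ship_unit, driver_loaded, temp_high.
Round 2 — (iv), (vii), derive fan_spinning, gpu_fault.
Round 3 — (vi), derive cable_seated.
Round 4 — (i), derive led_green.
Derived: temp_high (round 1), cable_seated (round 3), ship_unit (round 1). update_required never appears in any round.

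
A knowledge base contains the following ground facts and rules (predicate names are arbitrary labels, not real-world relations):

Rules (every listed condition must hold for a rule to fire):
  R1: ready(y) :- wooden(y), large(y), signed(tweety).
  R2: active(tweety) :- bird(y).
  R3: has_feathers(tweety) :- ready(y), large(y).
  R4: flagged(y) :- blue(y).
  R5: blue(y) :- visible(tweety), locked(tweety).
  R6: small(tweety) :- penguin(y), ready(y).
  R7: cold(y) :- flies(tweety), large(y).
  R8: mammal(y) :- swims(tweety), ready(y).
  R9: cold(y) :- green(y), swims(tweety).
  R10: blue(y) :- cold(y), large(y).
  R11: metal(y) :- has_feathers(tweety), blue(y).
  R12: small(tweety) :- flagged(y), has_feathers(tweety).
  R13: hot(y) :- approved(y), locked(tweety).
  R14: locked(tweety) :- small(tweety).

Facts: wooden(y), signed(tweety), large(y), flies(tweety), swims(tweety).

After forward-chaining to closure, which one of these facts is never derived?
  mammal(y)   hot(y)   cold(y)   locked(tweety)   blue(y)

[1] R1 [ready(y) :- wooden(y), large(y), signed(tweety).]; R7 [cold(y) :- flies(tweety), large(y).]. ⇒ new: ready(y), cold(y).
[2] R3 [has_feathers(tweety) :- ready(y), large(y).]; R8 [mammal(y) :- swims(tweety), ready(y).]; R10 [blue(y) :- cold(y), large(y).]. ⇒ new: has_feathers(tweety), mammal(y), blue(y).
[3] R4 [flagged(y) :- blue(y).]; R11 [metal(y) :- has_feathers(tweety), blue(y).]. ⇒ new: flagged(y), metal(y).
[4] R12 [small(tweety) :- flagged(y), has_feathers(tweety).]. ⇒ new: small(tweety).
[5] R14 [locked(tweety) :- small(tweety).]. ⇒ new: locked(tweety).
Derived: locked(tweety) (round 5), mammal(y) (round 2), blue(y) (round 2), cold(y) (round 1). hot(y) never appears in any round.

hot(y)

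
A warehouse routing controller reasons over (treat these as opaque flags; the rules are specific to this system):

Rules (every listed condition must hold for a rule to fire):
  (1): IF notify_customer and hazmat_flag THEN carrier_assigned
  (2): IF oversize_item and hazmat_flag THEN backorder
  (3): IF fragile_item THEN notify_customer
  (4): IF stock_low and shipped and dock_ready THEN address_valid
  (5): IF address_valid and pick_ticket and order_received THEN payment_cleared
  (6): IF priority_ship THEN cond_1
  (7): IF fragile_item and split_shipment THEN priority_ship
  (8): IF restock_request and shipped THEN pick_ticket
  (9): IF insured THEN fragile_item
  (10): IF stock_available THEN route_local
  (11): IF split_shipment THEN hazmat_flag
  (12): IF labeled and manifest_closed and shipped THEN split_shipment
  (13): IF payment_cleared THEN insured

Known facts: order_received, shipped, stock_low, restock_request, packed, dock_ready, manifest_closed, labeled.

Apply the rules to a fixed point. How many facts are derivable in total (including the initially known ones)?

Round 1: (4) [IF stock_low and shipped and dock_ready THEN address_valid]; (8) [IF restock_request and shipped THEN pick_ticket]; (12) [IF labeled and manifest_closed and shipped THEN split_shipment]. New: address_valid, pick_ticket, split_shipment.
Round 2: (5) [IF address_valid and pick_ticket and order_received THEN payment_cleared]; (11) [IF split_shipment THEN hazmat_flag]. New: payment_cleared, hazmat_flag.
Round 3: (13) [IF payment_cleared THEN insured]. New: insured.
Round 4: (9) [IF insured THEN fragile_item]. New: fragile_item.
Round 5: (3) [IF fragile_item THEN notify_customer]; (7) [IF fragile_item and split_shipment THEN priority_ship]. New: notify_customer, priority_ship.
Round 6: (1) [IF notify_customer and hazmat_flag THEN carrier_assigned]; (6) [IF priority_ship THEN cond_1]. New: carrier_assigned, cond_1.
Closure: {address_valid, carrier_assigned, cond_1, dock_ready, fragile_item, hazmat_flag, insured, labeled, manifest_closed, notify_customer, order_received, packed, payment_cleared, pick_ticket, priority_ship, restock_request, shipped, split_shipment, stock_low} — 19 facts.

19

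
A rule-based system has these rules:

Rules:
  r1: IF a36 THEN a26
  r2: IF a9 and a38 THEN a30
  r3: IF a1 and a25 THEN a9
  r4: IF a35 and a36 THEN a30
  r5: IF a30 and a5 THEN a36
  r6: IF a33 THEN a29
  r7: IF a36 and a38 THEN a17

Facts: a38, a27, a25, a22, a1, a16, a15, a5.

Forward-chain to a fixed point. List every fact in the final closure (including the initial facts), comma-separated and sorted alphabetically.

a1, a15, a16, a17, a22, a25, a26, a27, a30, a36, a38, a5, a9

Round 1 fires r3, giving a9.
Round 2 fires r2, giving a30.
Round 3 fires r5, giving a36.
Round 4 fires r1, r7, giving a26, a17.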